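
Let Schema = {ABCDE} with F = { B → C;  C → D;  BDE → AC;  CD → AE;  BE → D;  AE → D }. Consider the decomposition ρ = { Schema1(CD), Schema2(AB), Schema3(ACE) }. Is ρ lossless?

No

Chase test. Columns are ABCDE; row i has aⱼ where attribute j ∈ Schemai, else bᵢⱼ.
Initial tableau (one row per fragment):
  row 1: b11 b12 a3 a4 b15
  row 2: a1 a2 b23 b24 b25
  row 3: a1 b32 a3 b34 a5
Rows 1 and 3 agree on C; apply C→D and equate their D entries.
Rows 1 and 3 agree on CD; apply CD→AE and equate their AE entries.
No row becomes fully distinguished — the join is lossy.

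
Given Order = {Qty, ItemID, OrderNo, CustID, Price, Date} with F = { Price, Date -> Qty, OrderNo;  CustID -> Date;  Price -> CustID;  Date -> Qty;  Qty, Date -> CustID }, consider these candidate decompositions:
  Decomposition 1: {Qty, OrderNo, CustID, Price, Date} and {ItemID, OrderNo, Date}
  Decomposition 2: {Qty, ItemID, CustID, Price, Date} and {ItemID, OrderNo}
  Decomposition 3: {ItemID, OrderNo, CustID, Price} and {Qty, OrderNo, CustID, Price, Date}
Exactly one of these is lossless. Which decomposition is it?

Decomposition 1: common = {OrderNo, Date}, closure = {Qty, OrderNo, CustID, Date} → lossy.
Decomposition 2: common = {ItemID}, closure = {ItemID} → lossy.
Decomposition 3: common = {OrderNo, CustID, Price}, closure = {Qty, OrderNo, CustID, Price, Date} → lossless.

Decomposition 3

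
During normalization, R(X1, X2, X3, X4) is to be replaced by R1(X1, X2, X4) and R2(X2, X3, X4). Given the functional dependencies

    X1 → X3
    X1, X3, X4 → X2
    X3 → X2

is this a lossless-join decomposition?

Common attributes: R1 ∩ R2 = {X2, X4}.
No dependency enlarges {X2, X4}, so (X2, X4)⁺ = {X2, X4}.
The closure contains neither all of R1 = {X1, X2, X4} nor all of R2 = {X2, X3, X4}, so the common attributes are not a superkey of either fragment. The join is lossy.

No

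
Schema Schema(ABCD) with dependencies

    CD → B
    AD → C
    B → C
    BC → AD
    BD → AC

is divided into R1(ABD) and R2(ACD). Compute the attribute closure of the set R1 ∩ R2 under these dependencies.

ABCD

R1 ∩ R2 = {AD}.
AD → C applies, adding C
CD → B applies, adding B
Closure: {ABCD}.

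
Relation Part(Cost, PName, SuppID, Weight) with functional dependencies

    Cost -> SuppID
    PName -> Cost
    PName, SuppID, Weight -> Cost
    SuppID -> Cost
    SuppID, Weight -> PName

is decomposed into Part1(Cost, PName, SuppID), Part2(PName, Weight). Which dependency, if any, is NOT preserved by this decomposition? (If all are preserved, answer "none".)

SuppID, Weight -> PName

Check SuppID, Weight → PName: no single fragment contains all of {PName, SuppID, Weight}, and the restricted closure of {SuppID, Weight} across the fragments never reaches {PName}.
Cost → SuppID is preserved.
PName → Cost is preserved.
PName, SuppID, Weight → Cost is preserved.
SuppID → Cost is preserved.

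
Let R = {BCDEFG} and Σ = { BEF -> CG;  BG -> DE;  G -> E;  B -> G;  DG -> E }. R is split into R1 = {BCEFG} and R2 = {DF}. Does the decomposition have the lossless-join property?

Common attributes: R1 ∩ R2 = {F}.
No dependency enlarges {F}, so (F)⁺ = {F}.
The closure contains neither all of R1 = {BCEFG} nor all of R2 = {DF}, so the common attributes are not a superkey of either fragment. The join is lossy.

No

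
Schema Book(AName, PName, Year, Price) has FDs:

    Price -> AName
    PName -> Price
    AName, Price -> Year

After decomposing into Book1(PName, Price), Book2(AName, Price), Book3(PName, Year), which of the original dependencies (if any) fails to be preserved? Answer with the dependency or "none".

AName, Price -> Year

Check AName, Price → Year: no single fragment contains all of {AName, Year, Price}, and the restricted closure of {AName, Price} across the fragments never reaches {Year}.
Price → AName is preserved.
PName → Price is preserved.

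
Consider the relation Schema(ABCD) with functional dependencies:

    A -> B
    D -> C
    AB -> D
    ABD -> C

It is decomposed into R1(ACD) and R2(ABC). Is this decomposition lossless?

Yes

Common attributes: R1 ∩ R2 = {AC}.
Closure of {AC}: A → B applies, adding B; AB → D applies, adding D. So (AC)⁺ = {ABCD}.
This closure contains every attribute of R1, so R1 ∩ R2 → R1. The join is lossless.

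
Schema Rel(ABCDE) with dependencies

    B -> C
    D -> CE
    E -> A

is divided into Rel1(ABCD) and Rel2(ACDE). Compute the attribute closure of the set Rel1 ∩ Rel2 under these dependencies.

ACDE

Rel1 ∩ Rel2 = {ACD}.
D → CE applies, adding E
Closure: {ACDE}.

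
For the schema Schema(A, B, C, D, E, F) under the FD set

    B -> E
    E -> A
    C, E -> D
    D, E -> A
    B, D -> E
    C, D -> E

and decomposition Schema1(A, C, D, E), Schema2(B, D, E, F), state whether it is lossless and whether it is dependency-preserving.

lossy but dependency-preserving

Lossless test: (D, E)⁺ = {A, D, E}, which is a superkey of neither fragment — lossy.
Dependency preservation: every FD's attributes lie within a single fragment, so each can be enforced locally — preserved.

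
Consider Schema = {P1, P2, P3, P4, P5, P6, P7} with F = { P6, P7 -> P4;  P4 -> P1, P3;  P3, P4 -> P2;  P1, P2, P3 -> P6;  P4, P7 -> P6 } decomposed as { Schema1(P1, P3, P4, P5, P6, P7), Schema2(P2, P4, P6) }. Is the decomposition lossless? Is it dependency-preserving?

Lossless test: (P4, P6)⁺ = {P1, P2, P3, P4, P6}, which contains all of one fragment — lossless.
Dependency preservation: the restricted closure of {P1, P2, P3} across the fragments never reaches {P6}, so P1, P2, P3 → P6 cannot be enforced without a join — not preserved.

lossless but not dependency-preserving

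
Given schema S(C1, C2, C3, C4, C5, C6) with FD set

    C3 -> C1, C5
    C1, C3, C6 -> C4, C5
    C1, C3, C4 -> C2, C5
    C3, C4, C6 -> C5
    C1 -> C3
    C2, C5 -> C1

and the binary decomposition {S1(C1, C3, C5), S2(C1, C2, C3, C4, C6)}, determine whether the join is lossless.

Common attributes: S1 ∩ S2 = {C1, C3}.
Closure of {C1, C3}: C3 → C1, C5 applies, adding C5. So (C1, C3)⁺ = {C1, C3, C5}.
This closure contains every attribute of S1, so S1 ∩ S2 → S1. The join is lossless.

Yes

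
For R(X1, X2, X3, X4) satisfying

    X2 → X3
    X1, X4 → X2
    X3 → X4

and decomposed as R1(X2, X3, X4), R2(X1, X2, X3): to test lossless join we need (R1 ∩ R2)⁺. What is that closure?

X2, X3, X4

R1 ∩ R2 = {X2, X3}.
X3 → X4 applies, adding X4
Closure: {X2, X3, X4}.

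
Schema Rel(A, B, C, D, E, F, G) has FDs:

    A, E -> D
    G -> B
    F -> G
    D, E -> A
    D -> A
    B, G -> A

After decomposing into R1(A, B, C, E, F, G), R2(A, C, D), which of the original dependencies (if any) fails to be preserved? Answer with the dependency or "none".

A, E -> D

Check A, E → D: no single fragment contains all of {A, D, E}, and the restricted closure of {A, E} across the fragments never reaches {D}.
G → B is preserved.
F → G is preserved.
D, E → A is preserved.
D → A is preserved.
B, G → A is preserved.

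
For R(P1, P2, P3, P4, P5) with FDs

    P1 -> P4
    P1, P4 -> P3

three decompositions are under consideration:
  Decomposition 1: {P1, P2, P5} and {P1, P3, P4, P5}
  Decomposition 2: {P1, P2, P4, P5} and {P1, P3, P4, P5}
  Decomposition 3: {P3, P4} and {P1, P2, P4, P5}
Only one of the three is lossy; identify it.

Decomposition 3

Decomposition 1: common = {P1, P5}, closure = {P1, P3, P4, P5} → lossless.
Decomposition 2: common = {P1, P4, P5}, closure = {P1, P3, P4, P5} → lossless.
Decomposition 3: common = {P4}, closure = {P4} → lossy.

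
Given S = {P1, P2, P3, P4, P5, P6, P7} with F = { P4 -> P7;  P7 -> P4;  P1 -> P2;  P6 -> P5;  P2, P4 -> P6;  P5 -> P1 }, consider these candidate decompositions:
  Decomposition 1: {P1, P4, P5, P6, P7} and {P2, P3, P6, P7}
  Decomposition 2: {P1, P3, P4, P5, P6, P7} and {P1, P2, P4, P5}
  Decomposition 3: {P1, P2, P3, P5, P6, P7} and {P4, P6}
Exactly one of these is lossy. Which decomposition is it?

Decomposition 3

Decomposition 1: common = {P6, P7}, closure = {P1, P2, P4, P5, P6, P7} → lossless.
Decomposition 2: common = {P1, P4, P5}, closure = {P1, P2, P4, P5, P6, P7} → lossless.
Decomposition 3: common = {P6}, closure = {P1, P2, P5, P6} → lossy.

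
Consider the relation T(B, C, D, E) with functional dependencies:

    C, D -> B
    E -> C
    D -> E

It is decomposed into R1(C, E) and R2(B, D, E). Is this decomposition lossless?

Yes

Common attributes: R1 ∩ R2 = {E}.
Closure of {E}: E → C applies, adding C. So (E)⁺ = {C, E}.
This closure contains every attribute of R1, so R1 ∩ R2 → R1. The join is lossless.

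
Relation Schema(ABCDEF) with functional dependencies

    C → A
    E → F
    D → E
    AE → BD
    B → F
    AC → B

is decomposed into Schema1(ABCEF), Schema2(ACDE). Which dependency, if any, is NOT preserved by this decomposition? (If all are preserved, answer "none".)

C → A lies within Schema1.
E → F lies within Schema1.
D → E lies within Schema2.
AE → BD: restricted closure across fragments reaches BD.
B → F lies within Schema1.
AC → B lies within Schema1.
Every dependency is enforceable on the fragments, so the decomposition is dependency-preserving.

none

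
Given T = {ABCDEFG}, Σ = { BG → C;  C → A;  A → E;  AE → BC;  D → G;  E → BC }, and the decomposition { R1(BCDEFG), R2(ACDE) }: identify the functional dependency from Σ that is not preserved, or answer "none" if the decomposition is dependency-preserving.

none

BG → C lies within R1.
C → A lies within R2.
A → E lies within R2.
AE → BC: restricted closure across fragments reaches BC.
D → G lies within R1.
E → BC lies within R1.
Every dependency is enforceable on the fragments, so the decomposition is dependency-preserving.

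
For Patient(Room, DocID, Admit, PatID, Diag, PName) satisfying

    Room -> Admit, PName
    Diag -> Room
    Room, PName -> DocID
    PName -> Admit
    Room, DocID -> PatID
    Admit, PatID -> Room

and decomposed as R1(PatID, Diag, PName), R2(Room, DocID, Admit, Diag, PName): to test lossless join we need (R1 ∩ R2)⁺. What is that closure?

Room, DocID, Admit, PatID, Diag, PName

R1 ∩ R2 = {Diag, PName}.
Diag → Room applies, adding Room
Room, PName → DocID applies, adding DocID
PName → Admit applies, adding Admit
Room, DocID → PatID applies, adding PatID
Closure: {Room, DocID, Admit, PatID, Diag, PName}.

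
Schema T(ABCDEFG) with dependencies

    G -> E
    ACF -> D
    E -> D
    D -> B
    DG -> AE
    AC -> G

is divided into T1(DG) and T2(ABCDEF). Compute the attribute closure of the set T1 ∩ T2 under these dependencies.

BD

T1 ∩ T2 = {D}.
D → B applies, adding B
Closure: {BD}.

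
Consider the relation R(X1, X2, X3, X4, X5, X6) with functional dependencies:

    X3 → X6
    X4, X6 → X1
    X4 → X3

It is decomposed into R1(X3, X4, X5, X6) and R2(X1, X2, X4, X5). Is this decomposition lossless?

Common attributes: R1 ∩ R2 = {X4, X5}.
Closure of {X4, X5}: X4 → X3 applies, adding X3; X3 → X6 applies, adding X6; X4, X6 → X1 applies, adding X1. So (X4, X5)⁺ = {X1, X3, X4, X5, X6}.
This closure contains every attribute of R1, so R1 ∩ R2 → R1. The join is lossless.

Yes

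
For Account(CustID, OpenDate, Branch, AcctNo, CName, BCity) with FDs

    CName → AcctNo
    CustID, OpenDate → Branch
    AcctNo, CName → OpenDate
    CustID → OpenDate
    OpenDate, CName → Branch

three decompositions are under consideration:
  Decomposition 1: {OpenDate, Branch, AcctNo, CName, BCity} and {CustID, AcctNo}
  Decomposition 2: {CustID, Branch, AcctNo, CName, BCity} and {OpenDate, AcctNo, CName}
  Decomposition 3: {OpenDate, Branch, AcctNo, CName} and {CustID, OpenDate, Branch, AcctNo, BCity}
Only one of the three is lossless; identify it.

Decomposition 1: common = {AcctNo}, closure = {AcctNo} → lossy.
Decomposition 2: common = {AcctNo, CName}, closure = {OpenDate, Branch, AcctNo, CName} → lossless.
Decomposition 3: common = {OpenDate, Branch, AcctNo}, closure = {OpenDate, Branch, AcctNo} → lossy.

Decomposition 2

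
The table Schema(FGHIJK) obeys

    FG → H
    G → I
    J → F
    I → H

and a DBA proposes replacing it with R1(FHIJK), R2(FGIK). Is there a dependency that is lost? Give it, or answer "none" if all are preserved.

FG → H: restricted closure across fragments reaches H.
G → I lies within R2.
J → F lies within R1.
I → H lies within R1.
Every dependency is enforceable on the fragments, so the decomposition is dependency-preserving.

none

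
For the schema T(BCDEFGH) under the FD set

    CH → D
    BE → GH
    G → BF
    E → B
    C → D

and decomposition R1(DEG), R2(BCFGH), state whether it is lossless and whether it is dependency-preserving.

Lossless test: (G)⁺ = {BFG}, which is a superkey of neither fragment — lossy.
Dependency preservation: the restricted closure of {CH} across the fragments never reaches {D}, so CH → D cannot be enforced without a join — not preserved.

lossy and not dependency-preserving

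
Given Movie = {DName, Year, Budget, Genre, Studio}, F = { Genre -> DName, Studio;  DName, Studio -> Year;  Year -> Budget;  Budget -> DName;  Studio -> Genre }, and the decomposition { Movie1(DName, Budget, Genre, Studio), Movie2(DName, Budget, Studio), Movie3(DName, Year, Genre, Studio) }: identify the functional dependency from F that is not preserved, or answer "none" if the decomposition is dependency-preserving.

Year -> Budget

Check Year → Budget: no single fragment contains all of {Year, Budget}, and the restricted closure of {Year} across the fragments never reaches {Budget}.
Genre → DName, Studio is preserved.
DName, Studio → Year is preserved.
Budget → DName is preserved.
Studio → Genre is preserved.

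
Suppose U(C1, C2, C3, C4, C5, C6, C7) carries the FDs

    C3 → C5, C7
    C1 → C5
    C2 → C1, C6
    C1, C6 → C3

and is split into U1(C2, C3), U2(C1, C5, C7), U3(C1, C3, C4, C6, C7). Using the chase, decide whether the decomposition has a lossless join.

No

Chase test. Columns are C1, C2, C3, C4, C5, C6, C7; row i has aⱼ where attribute j ∈ Ui, else bᵢⱼ.
Initial tableau (one row per fragment):
  row 1: b11 a2 a3 b14 b15 b16 b17
  row 2: a1 b22 b23 b24 a5 b26 a7
  row 3: a1 b32 a3 a4 b35 a6 a7
Rows 1 and 3 agree on C3; apply C3→C5, C7 and equate their C5, C7 entries.
Rows 2 and 3 agree on C1; apply C1→C5 and equate their C5 entries.
No row becomes fully distinguished — the join is lossy.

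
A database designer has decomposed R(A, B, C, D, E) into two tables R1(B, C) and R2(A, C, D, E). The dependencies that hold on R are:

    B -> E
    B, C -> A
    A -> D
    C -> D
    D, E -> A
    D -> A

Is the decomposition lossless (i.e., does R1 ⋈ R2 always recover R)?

Common attributes: R1 ∩ R2 = {C}.
Closure of {C}: C → D applies, adding D; D → A applies, adding A. So (C)⁺ = {A, C, D}.
The closure contains neither all of R1 = {B, C} nor all of R2 = {A, C, D, E}, so the common attributes are not a superkey of either fragment. The join is lossy.

No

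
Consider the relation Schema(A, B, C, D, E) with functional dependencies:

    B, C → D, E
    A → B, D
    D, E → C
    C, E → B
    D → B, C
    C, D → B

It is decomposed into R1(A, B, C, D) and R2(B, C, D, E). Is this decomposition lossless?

Common attributes: R1 ∩ R2 = {B, C, D}.
Closure of {B, C, D}: B, C → D, E applies, adding E. So (B, C, D)⁺ = {B, C, D, E}.
This closure contains every attribute of R2, so R1 ∩ R2 → R2. The join is lossless.

Yes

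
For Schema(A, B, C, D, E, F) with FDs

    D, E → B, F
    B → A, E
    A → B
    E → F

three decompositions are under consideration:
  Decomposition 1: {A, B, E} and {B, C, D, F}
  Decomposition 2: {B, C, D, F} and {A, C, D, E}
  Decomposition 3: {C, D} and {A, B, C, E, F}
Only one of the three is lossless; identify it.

Decomposition 1: common = {B}, closure = {A, B, E, F} → lossless.
Decomposition 2: common = {C, D}, closure = {C, D} → lossy.
Decomposition 3: common = {C}, closure = {C} → lossy.

Decomposition 1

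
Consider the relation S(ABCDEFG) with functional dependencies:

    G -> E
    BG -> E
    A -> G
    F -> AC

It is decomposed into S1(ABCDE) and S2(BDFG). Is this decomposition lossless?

Common attributes: S1 ∩ S2 = {BD}.
No dependency enlarges {BD}, so (BD)⁺ = {BD}.
The closure contains neither all of S1 = {ABCDE} nor all of S2 = {BDFG}, so the common attributes are not a superkey of either fragment. The join is lossy.

No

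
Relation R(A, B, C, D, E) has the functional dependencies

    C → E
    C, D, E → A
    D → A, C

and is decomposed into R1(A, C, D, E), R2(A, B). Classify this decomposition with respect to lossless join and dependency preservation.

lossy but dependency-preserving

Lossless test: (A)⁺ = {A}, which is a superkey of neither fragment — lossy.
Dependency preservation: every FD's attributes lie within a single fragment, so each can be enforced locally — preserved.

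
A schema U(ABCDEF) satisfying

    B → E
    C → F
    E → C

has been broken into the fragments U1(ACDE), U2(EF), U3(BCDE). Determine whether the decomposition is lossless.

Chase test. Columns are ABCDEF; row i has aⱼ where attribute j ∈ Ui, else bᵢⱼ.
Initial tableau (one row per fragment):
  row 1: a1 b12 a3 a4 a5 b16
  row 2: b21 b22 b23 b24 a5 a6
  row 3: b31 a2 a3 a4 a5 b36
Rows 1 and 3 agree on C; apply C→F and equate their F entries.
Rows 1 and 2 agree on E; apply E→C and equate their C entries.
Rows 1 and 2 agree on C; apply C→F and equate their F entries.
No row becomes fully distinguished — the join is lossy.

No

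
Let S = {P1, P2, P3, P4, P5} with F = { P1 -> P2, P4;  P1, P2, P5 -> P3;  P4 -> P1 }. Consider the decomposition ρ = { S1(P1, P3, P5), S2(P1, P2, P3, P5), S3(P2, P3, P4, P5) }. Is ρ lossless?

Chase test. Columns are P1, P2, P3, P4, P5; row i has aⱼ where attribute j ∈ Si, else bᵢⱼ.
Initial tableau (one row per fragment):
  row 1: a1 b12 a3 b14 a5
  row 2: a1 a2 a3 b24 a5
  row 3: b31 a2 a3 a4 a5
Rows 1 and 2 agree on P1; apply P1→P2, P4 and equate their P2, P4 entries.
No row becomes fully distinguished — the join is lossy.

No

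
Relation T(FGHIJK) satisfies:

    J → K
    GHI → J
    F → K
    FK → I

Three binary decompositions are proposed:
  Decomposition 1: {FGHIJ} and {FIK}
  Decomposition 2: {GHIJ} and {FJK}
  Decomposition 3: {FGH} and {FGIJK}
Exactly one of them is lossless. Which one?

Decomposition 1

Decomposition 1: common = {FI}, closure = {FIK} → lossless.
Decomposition 2: common = {J}, closure = {JK} → lossy.
Decomposition 3: common = {FG}, closure = {FGIK} → lossy.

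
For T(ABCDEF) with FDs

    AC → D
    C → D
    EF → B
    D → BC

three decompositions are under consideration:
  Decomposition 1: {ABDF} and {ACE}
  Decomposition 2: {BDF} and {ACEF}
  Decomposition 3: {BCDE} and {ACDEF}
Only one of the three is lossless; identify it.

Decomposition 3

Decomposition 1: common = {A}, closure = {A} → lossy.
Decomposition 2: common = {F}, closure = {F} → lossy.
Decomposition 3: common = {CDE}, closure = {BCDE} → lossless.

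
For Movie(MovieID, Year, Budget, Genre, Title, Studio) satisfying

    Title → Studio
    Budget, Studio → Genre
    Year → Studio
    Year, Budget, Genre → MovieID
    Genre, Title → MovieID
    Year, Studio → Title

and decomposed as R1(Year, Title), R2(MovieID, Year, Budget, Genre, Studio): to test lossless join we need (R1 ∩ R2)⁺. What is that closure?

R1 ∩ R2 = {Year}.
Year → Studio applies, adding Studio
Year, Studio → Title applies, adding Title
Closure: {Year, Title, Studio}.

Year, Title, Studio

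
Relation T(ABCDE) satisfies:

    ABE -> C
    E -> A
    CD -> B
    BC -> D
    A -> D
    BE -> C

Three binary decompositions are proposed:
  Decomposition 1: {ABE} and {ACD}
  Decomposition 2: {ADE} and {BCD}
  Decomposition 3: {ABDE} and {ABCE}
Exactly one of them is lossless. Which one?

Decomposition 3

Decomposition 1: common = {A}, closure = {AD} → lossy.
Decomposition 2: common = {D}, closure = {D} → lossy.
Decomposition 3: common = {ABE}, closure = {ABCDE} → lossless.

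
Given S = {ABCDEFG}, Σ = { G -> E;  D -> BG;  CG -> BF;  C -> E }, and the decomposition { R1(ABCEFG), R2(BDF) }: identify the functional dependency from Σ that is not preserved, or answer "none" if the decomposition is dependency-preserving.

D -> BG

Check D → BG: no single fragment contains all of {BDG}, and the restricted closure of {D} across the fragments never reaches {BG}.
G → E is preserved.
CG → BF is preserved.
C → E is preserved.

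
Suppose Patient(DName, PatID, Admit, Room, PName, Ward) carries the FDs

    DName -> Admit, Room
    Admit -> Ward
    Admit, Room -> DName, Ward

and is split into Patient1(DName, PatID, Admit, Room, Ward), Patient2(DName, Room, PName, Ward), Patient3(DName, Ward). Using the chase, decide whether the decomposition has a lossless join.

No

Chase test. Columns are DName, PatID, Admit, Room, PName, Ward; row i has aⱼ where attribute j ∈ Patienti, else bᵢⱼ.
Initial tableau (one row per fragment):
  row 1: a1 a2 a3 a4 b15 a6
  row 2: a1 b22 b23 a4 a5 a6
  row 3: a1 b32 b33 b34 b35 a6
Rows 1 and 2 agree on DName; apply DName→Admit, Room and equate their Admit, Room entries.
Rows 1 and 3 agree on DName; apply DName→Admit, Room and equate their Admit, Room entries.
No row becomes fully distinguished — the join is lossy.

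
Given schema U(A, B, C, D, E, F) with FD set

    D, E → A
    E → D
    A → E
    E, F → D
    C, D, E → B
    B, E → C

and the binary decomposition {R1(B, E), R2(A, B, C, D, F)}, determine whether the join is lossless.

Common attributes: R1 ∩ R2 = {B}.
No dependency enlarges {B}, so (B)⁺ = {B}.
The closure contains neither all of R1 = {B, E} nor all of R2 = {A, B, C, D, F}, so the common attributes are not a superkey of either fragment. The join is lossy.

No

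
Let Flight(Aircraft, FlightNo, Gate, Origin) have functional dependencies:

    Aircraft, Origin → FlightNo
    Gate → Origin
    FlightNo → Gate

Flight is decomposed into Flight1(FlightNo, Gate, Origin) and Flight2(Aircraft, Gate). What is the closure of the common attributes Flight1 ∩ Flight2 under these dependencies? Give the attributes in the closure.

Gate, Origin

Flight1 ∩ Flight2 = {Gate}.
Gate → Origin applies, adding Origin
Closure: {Gate, Origin}.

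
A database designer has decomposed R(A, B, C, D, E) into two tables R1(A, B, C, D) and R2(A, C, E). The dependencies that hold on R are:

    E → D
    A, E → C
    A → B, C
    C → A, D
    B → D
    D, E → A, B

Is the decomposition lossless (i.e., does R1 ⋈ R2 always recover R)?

Common attributes: R1 ∩ R2 = {A, C}.
Closure of {A, C}: A → B, C applies, adding B; C → A, D applies, adding D. So (A, C)⁺ = {A, B, C, D}.
This closure contains every attribute of R1, so R1 ∩ R2 → R1. The join is lossless.

Yes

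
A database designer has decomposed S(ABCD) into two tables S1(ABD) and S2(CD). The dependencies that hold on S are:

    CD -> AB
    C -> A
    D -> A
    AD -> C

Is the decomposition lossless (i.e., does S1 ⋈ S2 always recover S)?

Yes

Common attributes: S1 ∩ S2 = {D}.
Closure of {D}: D → A applies, adding A; AD → C applies, adding C; CD → AB applies, adding B. So (D)⁺ = {ABCD}.
This closure contains every attribute of S1, so S1 ∩ S2 → S1. The join is lossless.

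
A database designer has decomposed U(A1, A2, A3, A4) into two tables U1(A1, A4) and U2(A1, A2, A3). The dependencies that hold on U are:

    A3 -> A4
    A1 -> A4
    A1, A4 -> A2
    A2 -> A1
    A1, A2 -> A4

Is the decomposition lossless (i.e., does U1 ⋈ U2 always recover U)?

Common attributes: U1 ∩ U2 = {A1}.
Closure of {A1}: A1 → A4 applies, adding A4; A1, A4 → A2 applies, adding A2. So (A1)⁺ = {A1, A2, A4}.
This closure contains every attribute of U1, so U1 ∩ U2 → U1. The join is lossless.

Yes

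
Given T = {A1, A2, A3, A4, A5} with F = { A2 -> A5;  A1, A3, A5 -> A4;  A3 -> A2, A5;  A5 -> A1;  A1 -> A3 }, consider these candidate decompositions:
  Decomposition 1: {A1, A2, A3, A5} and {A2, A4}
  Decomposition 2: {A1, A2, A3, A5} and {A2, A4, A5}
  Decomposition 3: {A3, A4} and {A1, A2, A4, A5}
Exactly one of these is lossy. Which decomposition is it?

Decomposition 3

Decomposition 1: common = {A2}, closure = {A1, A2, A3, A4, A5} → lossless.
Decomposition 2: common = {A2, A5}, closure = {A1, A2, A3, A4, A5} → lossless.
Decomposition 3: common = {A4}, closure = {A4} → lossy.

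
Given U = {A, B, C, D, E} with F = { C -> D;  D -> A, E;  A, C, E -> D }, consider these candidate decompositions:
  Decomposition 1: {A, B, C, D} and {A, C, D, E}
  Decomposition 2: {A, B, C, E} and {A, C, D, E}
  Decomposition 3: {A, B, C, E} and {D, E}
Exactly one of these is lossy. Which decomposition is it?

Decomposition 3

Decomposition 1: common = {A, C, D}, closure = {A, C, D, E} → lossless.
Decomposition 2: common = {A, C, E}, closure = {A, C, D, E} → lossless.
Decomposition 3: common = {E}, closure = {E} → lossy.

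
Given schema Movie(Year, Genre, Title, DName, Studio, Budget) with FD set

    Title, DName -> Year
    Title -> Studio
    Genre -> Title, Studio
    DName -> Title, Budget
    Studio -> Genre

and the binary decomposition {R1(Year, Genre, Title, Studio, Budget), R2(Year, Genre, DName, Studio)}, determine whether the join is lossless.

Common attributes: R1 ∩ R2 = {Year, Genre, Studio}.
Closure of {Year, Genre, Studio}: Genre → Title, Studio applies, adding Title. So (Year, Genre, Studio)⁺ = {Year, Genre, Title, Studio}.
The closure contains neither all of R1 = {Year, Genre, Title, Studio, Budget} nor all of R2 = {Year, Genre, DName, Studio}, so the common attributes are not a superkey of either fragment. The join is lossy.

No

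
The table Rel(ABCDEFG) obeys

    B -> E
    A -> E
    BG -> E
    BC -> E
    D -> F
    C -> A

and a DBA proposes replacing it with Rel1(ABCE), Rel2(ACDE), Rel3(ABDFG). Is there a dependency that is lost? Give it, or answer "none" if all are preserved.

none

B → E lies within Rel1.
A → E lies within Rel1.
BG → E: restricted closure across fragments reaches E.
BC → E lies within Rel1.
D → F lies within Rel3.
C → A lies within Rel1.
Every dependency is enforceable on the fragments, so the decomposition is dependency-preserving.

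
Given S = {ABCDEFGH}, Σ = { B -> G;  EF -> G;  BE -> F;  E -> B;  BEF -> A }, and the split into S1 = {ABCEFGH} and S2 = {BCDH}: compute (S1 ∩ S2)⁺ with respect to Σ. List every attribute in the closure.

S1 ∩ S2 = {BCH}.
B → G applies, adding G
Closure: {BCGH}.

BCGH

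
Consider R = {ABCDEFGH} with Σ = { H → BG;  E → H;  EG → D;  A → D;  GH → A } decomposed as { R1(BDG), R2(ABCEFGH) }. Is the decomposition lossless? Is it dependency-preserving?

lossy and not dependency-preserving

Lossless test: (BG)⁺ = {BG}, which is a superkey of neither fragment — lossy.
Dependency preservation: the restricted closure of {EG} across the fragments never reaches {D}, so EG → D cannot be enforced without a join — not preserved.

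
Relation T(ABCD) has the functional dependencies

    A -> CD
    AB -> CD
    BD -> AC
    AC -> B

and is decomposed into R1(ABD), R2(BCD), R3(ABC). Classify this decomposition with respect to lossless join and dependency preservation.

Lossless test (chase): Rows 1 and 3 agree on A; apply A→CD and equate their CD entries. Rows 1 and 2 agree on BD; apply BD→AC and equate their AC entries. Row 1 is now all distinguished symbols — the join is lossless.
Dependency preservation: A → CD; AB → CD; BD → AC are not contained in any single fragment, but the restricted closure of each left-hand side across the fragments still reaches the right-hand side; the remaining FDs each lie inside some fragment. All dependencies are preserved.

lossless and dependency-preserving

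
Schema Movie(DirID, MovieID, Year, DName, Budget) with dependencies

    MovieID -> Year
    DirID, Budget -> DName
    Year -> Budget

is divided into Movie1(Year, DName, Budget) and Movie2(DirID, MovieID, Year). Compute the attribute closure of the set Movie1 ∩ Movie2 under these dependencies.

Movie1 ∩ Movie2 = {Year}.
Year → Budget applies, adding Budget
Closure: {Year, Budget}.

Year, Budget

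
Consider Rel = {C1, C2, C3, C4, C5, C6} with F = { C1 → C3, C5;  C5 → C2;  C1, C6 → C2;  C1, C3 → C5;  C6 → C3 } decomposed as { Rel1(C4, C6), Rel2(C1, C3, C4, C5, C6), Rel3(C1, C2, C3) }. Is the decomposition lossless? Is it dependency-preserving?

Lossless test (chase): Rows 2 and 3 agree on C1; apply C1→C3, C5 and equate their C3, C5 entries. Rows 2 and 3 agree on C5; apply C5→C2 and equate their C2 entries. Rows 1 and 2 agree on C6; apply C6→C3 and equate their C3 entries. Row 2 is now all distinguished symbols — the join is lossless.
Dependency preservation: the restricted closure of {C5} across the fragments never reaches {C2}, so C5 → C2 cannot be enforced without a join — not preserved.

lossless but not dependency-preserving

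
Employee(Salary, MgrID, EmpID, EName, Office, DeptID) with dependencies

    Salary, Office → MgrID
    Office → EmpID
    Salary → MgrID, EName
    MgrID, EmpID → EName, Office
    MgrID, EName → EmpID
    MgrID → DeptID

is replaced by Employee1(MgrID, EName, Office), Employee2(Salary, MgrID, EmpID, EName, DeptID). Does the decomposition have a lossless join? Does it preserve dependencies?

Lossless test: (MgrID, EName)⁺ = {MgrID, EmpID, EName, Office, DeptID}, which contains all of one fragment — lossless.
Dependency preservation: the restricted closure of {Office} across the fragments never reaches {EmpID}, so Office → EmpID cannot be enforced without a join — not preserved.

lossless but not dependency-preserving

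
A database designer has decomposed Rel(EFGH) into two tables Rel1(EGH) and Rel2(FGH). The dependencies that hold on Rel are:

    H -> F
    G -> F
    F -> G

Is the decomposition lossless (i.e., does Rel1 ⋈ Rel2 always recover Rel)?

Common attributes: Rel1 ∩ Rel2 = {GH}.
Closure of {GH}: H → F applies, adding F. So (GH)⁺ = {FGH}.
This closure contains every attribute of Rel2, so Rel1 ∩ Rel2 → Rel2. The join is lossless.

Yes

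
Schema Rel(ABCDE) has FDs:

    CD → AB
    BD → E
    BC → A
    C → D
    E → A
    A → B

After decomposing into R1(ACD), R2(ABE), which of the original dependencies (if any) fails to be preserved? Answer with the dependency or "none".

BD → E

Check BD → E: no single fragment contains all of {BDE}, and the restricted closure of {BD} across the fragments never reaches {E}.
CD → AB is preserved.
BC → A is preserved.
C → D is preserved.
E → A is preserved.
A → B is preserved.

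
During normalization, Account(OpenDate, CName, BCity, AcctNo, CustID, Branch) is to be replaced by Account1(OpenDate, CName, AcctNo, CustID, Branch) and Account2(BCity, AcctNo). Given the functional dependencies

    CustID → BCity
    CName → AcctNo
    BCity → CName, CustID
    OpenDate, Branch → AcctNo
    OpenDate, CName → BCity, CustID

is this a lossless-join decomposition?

No

Common attributes: Account1 ∩ Account2 = {AcctNo}.
No dependency enlarges {AcctNo}, so (AcctNo)⁺ = {AcctNo}.
The closure contains neither all of Account1 = {OpenDate, CName, AcctNo, CustID, Branch} nor all of Account2 = {BCity, AcctNo}, so the common attributes are not a superkey of either fragment. The join is lossy.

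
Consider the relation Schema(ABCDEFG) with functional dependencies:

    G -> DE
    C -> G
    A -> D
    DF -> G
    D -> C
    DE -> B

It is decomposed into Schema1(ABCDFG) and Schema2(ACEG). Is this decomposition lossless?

Common attributes: Schema1 ∩ Schema2 = {ACG}.
Closure of {ACG}: G → DE applies, adding DE; DE → B applies, adding B. So (ACG)⁺ = {ABCDEG}.
This closure contains every attribute of Schema2, so Schema1 ∩ Schema2 → Schema2. The join is lossless.

Yes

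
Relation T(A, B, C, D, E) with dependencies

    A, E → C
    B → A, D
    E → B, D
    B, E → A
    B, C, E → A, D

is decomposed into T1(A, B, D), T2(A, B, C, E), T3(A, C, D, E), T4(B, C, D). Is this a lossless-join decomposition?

Yes

Chase test. Columns are A, B, C, D, E; row i has aⱼ where attribute j ∈ Ti, else bᵢⱼ.
Initial tableau (one row per fragment):
  row 1: a1 a2 b13 a4 b15
  row 2: a1 a2 a3 b24 a5
  row 3: a1 b32 a3 a4 a5
  row 4: b41 a2 a3 a4 b45
Rows 1 and 2 agree on B; apply B→A, D and equate their A, D entries.
Rows 1 and 4 agree on B; apply B→A, D and equate their A, D entries.
Rows 2 and 3 agree on E; apply E→B, D and equate their B, D entries.
Row 2 is now all distinguished symbols — the join is lossless.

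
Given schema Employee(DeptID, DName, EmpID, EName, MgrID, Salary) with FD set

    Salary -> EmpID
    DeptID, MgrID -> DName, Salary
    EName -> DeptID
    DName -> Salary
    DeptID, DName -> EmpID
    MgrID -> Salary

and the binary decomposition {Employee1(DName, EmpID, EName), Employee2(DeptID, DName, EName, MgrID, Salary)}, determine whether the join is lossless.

Common attributes: Employee1 ∩ Employee2 = {DName, EName}.
Closure of {DName, EName}: EName → DeptID applies, adding DeptID; DName → Salary applies, adding Salary; DeptID, DName → EmpID applies, adding EmpID. So (DName, EName)⁺ = {DeptID, DName, EmpID, EName, Salary}.
This closure contains every attribute of Employee1, so Employee1 ∩ Employee2 → Employee1. The join is lossless.

Yes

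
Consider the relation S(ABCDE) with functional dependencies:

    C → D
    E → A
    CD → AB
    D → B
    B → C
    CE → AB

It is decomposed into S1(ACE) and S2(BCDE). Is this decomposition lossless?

Yes

Common attributes: S1 ∩ S2 = {CE}.
Closure of {CE}: C → D applies, adding D; E → A applies, adding A; CD → AB applies, adding B. So (CE)⁺ = {ABCDE}.
This closure contains every attribute of S1, so S1 ∩ S2 → S1. The join is lossless.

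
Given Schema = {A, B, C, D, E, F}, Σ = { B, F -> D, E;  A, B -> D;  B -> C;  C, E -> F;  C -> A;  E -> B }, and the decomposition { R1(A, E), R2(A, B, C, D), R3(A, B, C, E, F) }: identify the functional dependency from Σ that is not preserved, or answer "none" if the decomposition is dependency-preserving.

none

B, F → D, E: restricted closure across fragments reaches D, E.
A, B → D lies within R2.
B → C lies within R2.
C, E → F lies within R3.
C → A lies within R2.
E → B lies within R3.
Every dependency is enforceable on the fragments, so the decomposition is dependency-preserving.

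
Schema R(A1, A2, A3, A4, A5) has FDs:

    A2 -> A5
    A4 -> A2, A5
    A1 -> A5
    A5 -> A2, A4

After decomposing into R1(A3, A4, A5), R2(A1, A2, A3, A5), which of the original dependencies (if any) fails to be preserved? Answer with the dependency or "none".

A2 → A5 lies within R2.
A4 → A2, A5: restricted closure across fragments reaches A2, A5.
A1 → A5 lies within R2.
A5 → A2, A4: restricted closure across fragments reaches A2, A4.
Every dependency is enforceable on the fragments, so the decomposition is dependency-preserving.

none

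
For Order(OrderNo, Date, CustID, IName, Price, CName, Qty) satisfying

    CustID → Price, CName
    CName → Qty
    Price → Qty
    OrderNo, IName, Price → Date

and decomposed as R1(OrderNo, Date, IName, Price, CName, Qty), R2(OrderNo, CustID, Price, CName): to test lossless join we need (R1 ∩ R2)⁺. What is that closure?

R1 ∩ R2 = {OrderNo, Price, CName}.
CName → Qty applies, adding Qty
Closure: {OrderNo, Price, CName, Qty}.

OrderNo, Price, CName, Qty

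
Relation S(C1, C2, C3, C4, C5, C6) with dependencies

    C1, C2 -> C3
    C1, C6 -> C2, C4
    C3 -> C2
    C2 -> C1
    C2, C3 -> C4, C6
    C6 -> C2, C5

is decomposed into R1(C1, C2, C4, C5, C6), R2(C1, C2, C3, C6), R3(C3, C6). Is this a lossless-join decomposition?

Chase test. Columns are C1, C2, C3, C4, C5, C6; row i has aⱼ where attribute j ∈ Ri, else bᵢⱼ.
Initial tableau (one row per fragment):
  row 1: a1 a2 b13 a4 a5 a6
  row 2: a1 a2 a3 b24 b25 a6
  row 3: b31 b32 a3 b34 b35 a6
Rows 1 and 2 agree on C1, C2; apply C1, C2→C3 and equate their C3 entries.
Rows 1 and 2 agree on C1, C6; apply C1, C6→C2, C4 and equate their C2, C4 entries.
Rows 1 and 3 agree on C3; apply C3→C2 and equate their C2 entries.
Rows 1 and 3 agree on C2; apply C2→C1 and equate their C1 entries.
Rows 1 and 3 agree on C2, C3; apply C2, C3→C4, C6 and equate their C4, C6 entries.
Rows 1 and 2 agree on C6; apply C6→C2, C5 and equate their C2, C5 entries.
Rows 1 and 3 agree on C6; apply C6→C2, C5 and equate their C2, C5 entries.
Row 1 is now all distinguished symbols — the join is lossless.

Yes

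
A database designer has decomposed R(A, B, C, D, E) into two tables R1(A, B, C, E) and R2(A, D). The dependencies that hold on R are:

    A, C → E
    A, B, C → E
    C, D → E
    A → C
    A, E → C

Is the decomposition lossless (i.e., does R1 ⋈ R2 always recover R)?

No

Common attributes: R1 ∩ R2 = {A}.
Closure of {A}: A → C applies, adding C; A, C → E applies, adding E. So (A)⁺ = {A, C, E}.
The closure contains neither all of R1 = {A, B, C, E} nor all of R2 = {A, D}, so the common attributes are not a superkey of either fragment. The join is lossy.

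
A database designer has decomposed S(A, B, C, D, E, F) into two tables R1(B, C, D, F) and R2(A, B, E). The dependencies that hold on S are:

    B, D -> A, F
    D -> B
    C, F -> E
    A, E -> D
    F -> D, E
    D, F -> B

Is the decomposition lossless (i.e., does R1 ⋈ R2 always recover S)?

No

Common attributes: R1 ∩ R2 = {B}.
No dependency enlarges {B}, so (B)⁺ = {B}.
The closure contains neither all of R1 = {B, C, D, F} nor all of R2 = {A, B, E}, so the common attributes are not a superkey of either fragment. The join is lossy.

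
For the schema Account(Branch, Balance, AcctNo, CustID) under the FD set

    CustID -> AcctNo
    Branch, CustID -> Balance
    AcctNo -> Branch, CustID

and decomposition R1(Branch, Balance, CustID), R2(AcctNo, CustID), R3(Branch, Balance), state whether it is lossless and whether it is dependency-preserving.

lossless and dependency-preserving

Lossless test (chase): Rows 1 and 2 agree on CustID; apply CustID→AcctNo and equate their AcctNo entries. Rows 1 and 2 agree on AcctNo; apply AcctNo→Branch, CustID and equate their Branch, CustID entries. Rows 1 and 2 agree on Branch, CustID; apply Branch, CustID→Balance and equate their Balance entries. Row 1 is now all distinguished symbols — the join is lossless.
Dependency preservation: AcctNo → Branch, CustID is not contained in any single fragment, but the restricted closure of its left-hand side across the fragments still reaches the right-hand side; the remaining FDs each lie inside some fragment. All dependencies are preserved.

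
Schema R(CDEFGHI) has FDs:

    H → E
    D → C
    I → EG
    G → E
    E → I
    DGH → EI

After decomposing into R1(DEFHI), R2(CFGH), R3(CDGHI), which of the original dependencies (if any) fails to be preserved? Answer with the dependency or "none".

H → E lies within R1.
D → C lies within R3.
I → EG: restricted closure across fragments reaches EG.
G → E: restricted closure across fragments reaches E.
E → I lies within R1.
DGH → EI: restricted closure across fragments reaches EI.
Every dependency is enforceable on the fragments, so the decomposition is dependency-preserving.

none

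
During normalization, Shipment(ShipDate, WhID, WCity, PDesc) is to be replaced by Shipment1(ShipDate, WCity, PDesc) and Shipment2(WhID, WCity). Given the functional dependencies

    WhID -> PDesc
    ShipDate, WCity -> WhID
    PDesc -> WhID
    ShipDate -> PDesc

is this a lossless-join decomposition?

No

Common attributes: Shipment1 ∩ Shipment2 = {WCity}.
No dependency enlarges {WCity}, so (WCity)⁺ = {WCity}.
The closure contains neither all of Shipment1 = {ShipDate, WCity, PDesc} nor all of Shipment2 = {WhID, WCity}, so the common attributes are not a superkey of either fragment. The join is lossy.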